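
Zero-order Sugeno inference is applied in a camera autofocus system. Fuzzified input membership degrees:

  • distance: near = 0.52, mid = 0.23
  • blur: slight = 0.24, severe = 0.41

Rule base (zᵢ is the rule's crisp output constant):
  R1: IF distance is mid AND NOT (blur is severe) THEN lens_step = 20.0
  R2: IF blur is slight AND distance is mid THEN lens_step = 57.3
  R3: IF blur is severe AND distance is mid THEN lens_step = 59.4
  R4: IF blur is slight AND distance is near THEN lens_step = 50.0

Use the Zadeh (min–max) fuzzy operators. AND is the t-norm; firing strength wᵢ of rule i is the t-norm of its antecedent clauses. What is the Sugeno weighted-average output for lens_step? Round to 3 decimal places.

R1 (z=20.0): mid=0.23, ¬severe=1−0.41=0.59; AND[min(a, b)] → w = 0.23
R2 (z=57.3): slight=0.24, mid=0.23; AND[min(a, b)] → w = 0.23
R3 (z=59.4): severe=0.41, mid=0.23; AND[min(a, b)] → w = 0.23
R4 (z=50.0): slight=0.24, near=0.52; AND[min(a, b)] → w = 0.24
Weighted average = (0.23·20.0 + 0.23·57.3 + 0.23·59.4 + 0.24·50.0) / (0.23 + 0.23 + 0.23 + 0.24)
  = 43.4410 / 0.9300 = 46.711

46.711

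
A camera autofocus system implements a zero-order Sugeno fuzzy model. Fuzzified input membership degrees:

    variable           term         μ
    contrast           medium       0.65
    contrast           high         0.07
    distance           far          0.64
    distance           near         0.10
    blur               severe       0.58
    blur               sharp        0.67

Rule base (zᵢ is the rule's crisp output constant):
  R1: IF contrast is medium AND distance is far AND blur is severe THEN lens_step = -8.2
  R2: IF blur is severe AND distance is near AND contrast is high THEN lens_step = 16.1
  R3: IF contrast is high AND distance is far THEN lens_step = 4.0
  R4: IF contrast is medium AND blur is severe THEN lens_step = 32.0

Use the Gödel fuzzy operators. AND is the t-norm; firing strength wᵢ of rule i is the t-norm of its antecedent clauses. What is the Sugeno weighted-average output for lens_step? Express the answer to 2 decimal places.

R1 (z=-8.2): medium=0.65, far=0.64, severe=0.58; AND[min(a, b)] → w = 0.58
R2 (z=16.1): severe=0.58, near=0.10, high=0.07; AND[min(a, b)] → w = 0.07
R3 (z=4.0): high=0.07, far=0.64; AND[min(a, b)] → w = 0.07
R4 (z=32.0): medium=0.65, severe=0.58; AND[min(a, b)] → w = 0.58
Weighted average = (0.58·-8.2 + 0.07·16.1 + 0.07·4.0 + 0.58·32.0) / (0.58 + 0.07 + 0.07 + 0.58)
  = 15.2110 / 1.3000 = 11.70

11.70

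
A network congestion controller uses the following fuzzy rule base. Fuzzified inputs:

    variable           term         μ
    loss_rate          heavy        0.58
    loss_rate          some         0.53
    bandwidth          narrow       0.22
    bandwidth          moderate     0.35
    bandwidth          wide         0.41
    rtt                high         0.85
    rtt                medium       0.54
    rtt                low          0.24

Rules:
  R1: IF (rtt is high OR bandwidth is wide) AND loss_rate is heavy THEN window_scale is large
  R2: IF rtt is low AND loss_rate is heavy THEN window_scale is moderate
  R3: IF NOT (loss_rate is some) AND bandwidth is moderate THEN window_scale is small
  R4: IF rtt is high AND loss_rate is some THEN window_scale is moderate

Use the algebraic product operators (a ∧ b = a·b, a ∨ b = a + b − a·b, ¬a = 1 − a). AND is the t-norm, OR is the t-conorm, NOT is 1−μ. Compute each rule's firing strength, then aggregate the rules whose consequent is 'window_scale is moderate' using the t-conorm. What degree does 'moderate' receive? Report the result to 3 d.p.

0.527

R1: (high=0.85 OR wide=0.41) = 0.9115; AND[a·b] with heavy=0.58 → w = 0.5287
R2: low=0.24, heavy=0.58; AND[a·b] → w = 0.1392
R3: ¬some=1−0.53=0.47, moderate=0.35; AND[a·b] → w = 0.1645
R4: high=0.85, some=0.53; AND[a·b] → w = 0.4505
Rules with consequent 'moderate': {R2, R4} → strengths 0.1392, 0.4505
Aggregate via t-conorm [a + b − a·b]: 0.5270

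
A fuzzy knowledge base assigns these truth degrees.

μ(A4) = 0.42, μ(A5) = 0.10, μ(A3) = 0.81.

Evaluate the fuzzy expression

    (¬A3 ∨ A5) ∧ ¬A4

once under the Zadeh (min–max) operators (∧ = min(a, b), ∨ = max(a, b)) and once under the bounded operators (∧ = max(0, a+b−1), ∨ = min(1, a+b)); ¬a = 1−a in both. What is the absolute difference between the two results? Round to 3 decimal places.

0.190

Under Zadeh (min–max):
  ¬A3 = 1 − 0.81 = 0.19
  ¬A3 ∨ A5 = max(a, b) on (0.19, 0.10) = 0.19
  ¬A4 = 1 − 0.42 = 0.58
  (¬A3 ∨ A5) ∧ ¬A4 = min(a, b) on (0.19, 0.58) = 0.19
  → value = 0.1900
Under bounded:
  ¬A3 = 1 − 0.81 = 0.19
  ¬A3 ∨ A5 = min(1, a+b) on (0.19, 0.10) = 0.29
  ¬A4 = 1 − 0.42 = 0.58
  (¬A3 ∨ A5) ∧ ¬A4 = max(0, a+b−1) on (0.29, 0.58) = 0.00
  → value = 0.0000
|0.1900 − 0.0000| = 0.190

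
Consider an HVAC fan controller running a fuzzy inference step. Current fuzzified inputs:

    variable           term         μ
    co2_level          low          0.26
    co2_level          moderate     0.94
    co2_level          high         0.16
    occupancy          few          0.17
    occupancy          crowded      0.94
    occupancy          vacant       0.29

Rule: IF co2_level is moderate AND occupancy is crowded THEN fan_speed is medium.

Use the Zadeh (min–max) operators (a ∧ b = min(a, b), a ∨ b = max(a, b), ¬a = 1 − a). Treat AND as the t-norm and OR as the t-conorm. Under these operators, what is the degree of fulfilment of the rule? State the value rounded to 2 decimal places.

firing strength: moderate=0.94, crowded=0.94; AND[min(a, b)] → w = 0.94

0.94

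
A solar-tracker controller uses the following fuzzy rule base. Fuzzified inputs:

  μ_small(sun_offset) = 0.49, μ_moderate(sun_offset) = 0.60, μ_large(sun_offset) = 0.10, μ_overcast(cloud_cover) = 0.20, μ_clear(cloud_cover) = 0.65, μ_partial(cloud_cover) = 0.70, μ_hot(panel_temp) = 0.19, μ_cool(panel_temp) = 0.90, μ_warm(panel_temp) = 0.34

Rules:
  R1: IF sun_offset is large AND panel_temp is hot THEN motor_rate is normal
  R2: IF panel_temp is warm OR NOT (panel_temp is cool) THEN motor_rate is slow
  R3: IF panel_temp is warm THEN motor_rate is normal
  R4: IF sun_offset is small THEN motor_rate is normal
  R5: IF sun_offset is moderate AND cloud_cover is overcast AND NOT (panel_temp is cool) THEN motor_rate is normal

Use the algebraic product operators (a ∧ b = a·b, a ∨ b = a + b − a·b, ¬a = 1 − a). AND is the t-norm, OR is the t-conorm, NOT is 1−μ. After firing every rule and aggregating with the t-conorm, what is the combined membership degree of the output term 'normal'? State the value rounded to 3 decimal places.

R1: large=0.10, hot=0.19; AND[a·b] → w = 0.0190
R2: warm=0.34, ¬cool=1−0.90=0.10; OR[a + b − a·b] → w = 0.4060
R3: warm=0.34 → w = 0.3400
R4: small=0.49 → w = 0.4900
R5: moderate=0.60, overcast=0.20, ¬cool=1−0.90=0.10; AND[a·b] → w = 0.0120
Rules with consequent 'normal': {R1, R3, R4, R5} → strengths 0.0190, 0.3400, 0.4900, 0.0120
Aggregate via t-conorm [a + b − a·b]: 0.6738

0.674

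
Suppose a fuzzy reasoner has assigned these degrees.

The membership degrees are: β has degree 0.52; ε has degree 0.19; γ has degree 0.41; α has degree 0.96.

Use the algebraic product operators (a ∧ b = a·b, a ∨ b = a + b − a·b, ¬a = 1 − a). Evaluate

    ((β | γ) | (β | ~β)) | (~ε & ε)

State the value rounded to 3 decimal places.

β | γ = a + b − a·b on (0.5200, 0.4100) = 0.7168
~β = 1 − 0.5200 = 0.4800
β | ~β = a + b − a·b on (0.5200, 0.4800) = 0.7504
(β | γ) | (β | ~β) = a + b − a·b on (0.7168, 0.7504) = 0.9293
~ε = 1 − 0.1900 = 0.8100
~ε & ε = a·b on (0.8100, 0.1900) = 0.1539
((β | γ) | (β | ~β)) | (~ε & ε) = a + b − a·b on (0.9293, 0.1539) = 0.9402

0.940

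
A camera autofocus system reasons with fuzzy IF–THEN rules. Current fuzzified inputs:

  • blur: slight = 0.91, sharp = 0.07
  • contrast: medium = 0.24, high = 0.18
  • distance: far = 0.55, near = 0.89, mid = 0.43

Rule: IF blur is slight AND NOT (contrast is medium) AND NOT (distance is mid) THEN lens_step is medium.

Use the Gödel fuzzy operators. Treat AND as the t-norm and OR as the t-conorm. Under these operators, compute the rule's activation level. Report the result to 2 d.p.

firing strength: slight=0.91, ¬medium=1−0.24=0.76, ¬mid=1−0.43=0.57; AND[min(a, b)] → w = 0.57

0.57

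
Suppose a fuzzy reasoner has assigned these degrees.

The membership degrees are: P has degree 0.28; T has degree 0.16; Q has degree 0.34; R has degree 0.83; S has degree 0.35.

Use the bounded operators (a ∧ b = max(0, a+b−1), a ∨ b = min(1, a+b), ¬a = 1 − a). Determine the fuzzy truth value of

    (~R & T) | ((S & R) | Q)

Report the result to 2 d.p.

~R = 1 − 0.83 = 0.17
~R & T = max(0, a+b−1) on (0.17, 0.16) = 0.00
S & R = max(0, a+b−1) on (0.35, 0.83) = 0.18
(S & R) | Q = min(1, a+b) on (0.18, 0.34) = 0.52
(~R & T) | ((S & R) | Q) = min(1, a+b) on (0.00, 0.52) = 0.52

0.52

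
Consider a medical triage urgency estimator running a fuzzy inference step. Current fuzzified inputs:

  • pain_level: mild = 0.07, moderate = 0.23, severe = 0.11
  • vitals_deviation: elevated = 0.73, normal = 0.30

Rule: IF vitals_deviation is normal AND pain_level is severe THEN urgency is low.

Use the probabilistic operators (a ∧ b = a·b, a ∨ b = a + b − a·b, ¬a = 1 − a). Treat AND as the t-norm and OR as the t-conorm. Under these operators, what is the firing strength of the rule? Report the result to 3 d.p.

0.033

firing strength: normal=0.30, severe=0.11; AND[a·b] → w = 0.0330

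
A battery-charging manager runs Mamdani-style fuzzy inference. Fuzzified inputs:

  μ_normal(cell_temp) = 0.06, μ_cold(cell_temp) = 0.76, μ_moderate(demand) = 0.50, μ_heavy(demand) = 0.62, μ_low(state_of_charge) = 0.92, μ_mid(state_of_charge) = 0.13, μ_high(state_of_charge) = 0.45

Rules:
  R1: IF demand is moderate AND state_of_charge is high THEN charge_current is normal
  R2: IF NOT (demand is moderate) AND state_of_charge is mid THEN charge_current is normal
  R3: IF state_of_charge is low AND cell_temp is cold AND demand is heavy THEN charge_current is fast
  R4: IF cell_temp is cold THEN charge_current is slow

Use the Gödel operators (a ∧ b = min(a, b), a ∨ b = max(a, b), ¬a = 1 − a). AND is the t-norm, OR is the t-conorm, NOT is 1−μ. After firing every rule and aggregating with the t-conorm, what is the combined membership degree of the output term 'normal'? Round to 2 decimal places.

0.45

R1: moderate=0.50, high=0.45; AND[min(a, b)] → w = 0.45
R2: ¬moderate=1−0.50=0.50, mid=0.13; AND[min(a, b)] → w = 0.13
R3: low=0.92, cold=0.76, heavy=0.62; AND[min(a, b)] → w = 0.62
R4: cold=0.76 → w = 0.76
Rules with consequent 'normal': {R1, R2} → strengths 0.45, 0.13
Aggregate via t-conorm [max(a, b)]: 0.45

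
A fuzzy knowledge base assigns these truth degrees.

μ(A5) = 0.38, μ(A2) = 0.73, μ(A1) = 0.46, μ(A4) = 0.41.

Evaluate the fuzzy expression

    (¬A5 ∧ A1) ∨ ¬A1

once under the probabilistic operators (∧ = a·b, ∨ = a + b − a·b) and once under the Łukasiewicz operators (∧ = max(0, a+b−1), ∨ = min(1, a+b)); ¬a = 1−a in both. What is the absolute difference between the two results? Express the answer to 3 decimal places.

Under probabilistic:
  ¬A5 = 1 − 0.3800 = 0.6200
  ¬A5 ∧ A1 = a·b on (0.6200, 0.4600) = 0.2852
  ¬A1 = 1 − 0.4600 = 0.5400
  (¬A5 ∧ A1) ∨ ¬A1 = a + b − a·b on (0.2852, 0.5400) = 0.6712
  → value = 0.6712
Under Łukasiewicz:
  ¬A5 = 1 − 0.38 = 0.62
  ¬A5 ∧ A1 = max(0, a+b−1) on (0.62, 0.46) = 0.08
  ¬A1 = 1 − 0.46 = 0.54
  (¬A5 ∧ A1) ∨ ¬A1 = min(1, a+b) on (0.08, 0.54) = 0.62
  → value = 0.6200
|0.6712 − 0.6200| = 0.051

0.051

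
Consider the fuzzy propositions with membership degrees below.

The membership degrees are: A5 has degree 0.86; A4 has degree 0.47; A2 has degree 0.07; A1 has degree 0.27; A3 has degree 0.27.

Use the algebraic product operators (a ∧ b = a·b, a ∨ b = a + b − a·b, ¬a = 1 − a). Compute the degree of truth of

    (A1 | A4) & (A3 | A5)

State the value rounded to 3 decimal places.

A1 | A4 = a + b − a·b on (0.2700, 0.4700) = 0.6131
A3 | A5 = a + b − a·b on (0.2700, 0.8600) = 0.8978
(A1 | A4) & (A3 | A5) = a·b on (0.6131, 0.8978) = 0.5504

0.550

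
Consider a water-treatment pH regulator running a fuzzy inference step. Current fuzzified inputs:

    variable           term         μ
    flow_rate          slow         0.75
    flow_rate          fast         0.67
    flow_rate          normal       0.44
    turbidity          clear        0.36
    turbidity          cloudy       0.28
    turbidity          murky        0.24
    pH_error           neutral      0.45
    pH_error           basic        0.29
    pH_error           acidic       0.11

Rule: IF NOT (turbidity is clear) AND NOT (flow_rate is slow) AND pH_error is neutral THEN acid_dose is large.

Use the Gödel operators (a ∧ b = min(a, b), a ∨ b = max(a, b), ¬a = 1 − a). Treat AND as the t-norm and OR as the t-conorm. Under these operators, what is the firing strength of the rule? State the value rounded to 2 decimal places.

firing strength: ¬clear=1−0.36=0.64, ¬slow=1−0.75=0.25, neutral=0.45; AND[min(a, b)] → w = 0.25

0.25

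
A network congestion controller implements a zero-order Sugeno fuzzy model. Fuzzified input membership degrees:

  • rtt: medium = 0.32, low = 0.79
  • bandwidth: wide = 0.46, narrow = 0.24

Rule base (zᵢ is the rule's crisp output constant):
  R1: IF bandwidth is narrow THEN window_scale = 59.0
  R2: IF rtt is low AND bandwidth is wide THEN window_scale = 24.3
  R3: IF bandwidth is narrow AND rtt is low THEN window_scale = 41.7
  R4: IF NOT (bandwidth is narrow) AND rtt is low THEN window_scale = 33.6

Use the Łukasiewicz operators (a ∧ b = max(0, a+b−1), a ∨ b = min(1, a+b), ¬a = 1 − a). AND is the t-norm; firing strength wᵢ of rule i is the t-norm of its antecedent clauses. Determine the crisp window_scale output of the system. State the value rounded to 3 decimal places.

R1 (z=59.0): narrow=0.24 → w = 0.24
R2 (z=24.3): low=0.79, wide=0.46; AND[max(0, a+b−1)] → w = 0.25
R3 (z=41.7): narrow=0.24, low=0.79; AND[max(0, a+b−1)] → w = 0.03
R4 (z=33.6): ¬narrow=1−0.24=0.76, low=0.79; AND[max(0, a+b−1)] → w = 0.55
Weighted average = (0.24·59.0 + 0.25·24.3 + 0.03·41.7 + 0.55·33.6) / (0.24 + 0.25 + 0.03 + 0.55)
  = 39.9660 / 1.0700 = 37.351

37.351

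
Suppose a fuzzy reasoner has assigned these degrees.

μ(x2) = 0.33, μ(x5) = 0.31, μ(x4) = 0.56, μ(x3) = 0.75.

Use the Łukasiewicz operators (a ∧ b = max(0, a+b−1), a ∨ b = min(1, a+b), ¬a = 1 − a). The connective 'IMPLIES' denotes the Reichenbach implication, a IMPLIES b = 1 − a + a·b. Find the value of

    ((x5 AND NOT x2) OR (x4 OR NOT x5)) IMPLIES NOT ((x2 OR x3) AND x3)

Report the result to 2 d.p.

0.25

NOT x2 = 1 − 0.33 = 0.67
x5 AND NOT x2 = max(0, a+b−1) on (0.31, 0.67) = 0.00
NOT x5 = 1 − 0.31 = 0.69
x4 OR NOT x5 = min(1, a+b) on (0.56, 0.69) = 1.00
(x5 AND NOT x2) OR (x4 OR NOT x5) = min(1, a+b) on (0.00, 1.00) = 1.00
x2 OR x3 = min(1, a+b) on (0.33, 0.75) = 1.00
(x2 OR x3) AND x3 = max(0, a+b−1) on (1.00, 0.75) = 0.75
NOT ((x2 OR x3) AND x3) = 1 − 0.75 = 0.25
((x5 AND NOT x2) OR (x4 OR NOT x5)) IMPLIES NOT ((x2 OR x3) AND x3)  [Reichenbach: 1 − a + a·b] with a=1.00, b=0.25 → 0.25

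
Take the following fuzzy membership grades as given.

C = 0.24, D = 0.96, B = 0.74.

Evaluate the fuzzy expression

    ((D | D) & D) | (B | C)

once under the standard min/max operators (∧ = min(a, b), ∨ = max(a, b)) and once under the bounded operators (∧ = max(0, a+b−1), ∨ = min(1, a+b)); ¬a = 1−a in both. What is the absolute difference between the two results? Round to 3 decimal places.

0.040

Under standard min/max:
  D | D = max(a, b) on (0.96, 0.96) = 0.96
  (D | D) & D = min(a, b) on (0.96, 0.96) = 0.96
  B | C = max(a, b) on (0.74, 0.24) = 0.74
  ((D | D) & D) | (B | C) = max(a, b) on (0.96, 0.74) = 0.96
  → value = 0.9600
Under bounded:
  D | D = min(1, a+b) on (0.96, 0.96) = 1.00
  (D | D) & D = max(0, a+b−1) on (1.00, 0.96) = 0.96
  B | C = min(1, a+b) on (0.74, 0.24) = 0.98
  ((D | D) & D) | (B | C) = min(1, a+b) on (0.96, 0.98) = 1.00
  → value = 1.0000
|0.9600 − 1.0000| = 0.040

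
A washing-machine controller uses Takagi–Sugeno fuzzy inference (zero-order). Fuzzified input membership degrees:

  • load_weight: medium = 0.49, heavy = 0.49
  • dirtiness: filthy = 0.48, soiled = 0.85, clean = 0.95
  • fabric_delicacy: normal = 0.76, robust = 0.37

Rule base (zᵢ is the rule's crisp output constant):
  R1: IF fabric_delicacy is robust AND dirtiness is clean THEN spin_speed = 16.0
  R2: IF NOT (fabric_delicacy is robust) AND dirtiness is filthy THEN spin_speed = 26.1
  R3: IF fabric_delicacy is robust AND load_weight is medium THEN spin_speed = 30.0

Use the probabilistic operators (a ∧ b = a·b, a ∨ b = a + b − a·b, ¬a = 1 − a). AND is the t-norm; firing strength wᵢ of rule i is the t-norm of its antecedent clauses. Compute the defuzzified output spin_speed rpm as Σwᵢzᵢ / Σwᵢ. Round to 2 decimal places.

22.70

R1 (z=16.0): robust=0.37, clean=0.95; AND[a·b] → w = 0.3515
R2 (z=26.1): ¬robust=1−0.37=0.63, filthy=0.48; AND[a·b] → w = 0.3024
R3 (z=30.0): robust=0.37, medium=0.49; AND[a·b] → w = 0.1813
Weighted average = (0.3515·16.0 + 0.3024·26.1 + 0.1813·30.0) / (0.3515 + 0.3024 + 0.1813)
  = 18.9556 / 0.8352 = 22.70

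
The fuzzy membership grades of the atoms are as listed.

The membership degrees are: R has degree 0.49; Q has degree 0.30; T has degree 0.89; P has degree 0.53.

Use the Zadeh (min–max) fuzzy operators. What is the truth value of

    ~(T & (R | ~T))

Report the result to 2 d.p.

~T = 1 − 0.89 = 0.11
R | ~T = max(a, b) on (0.49, 0.11) = 0.49
T & (R | ~T) = min(a, b) on (0.89, 0.49) = 0.49
~(T & (R | ~T)) = 1 − 0.49 = 0.51

0.51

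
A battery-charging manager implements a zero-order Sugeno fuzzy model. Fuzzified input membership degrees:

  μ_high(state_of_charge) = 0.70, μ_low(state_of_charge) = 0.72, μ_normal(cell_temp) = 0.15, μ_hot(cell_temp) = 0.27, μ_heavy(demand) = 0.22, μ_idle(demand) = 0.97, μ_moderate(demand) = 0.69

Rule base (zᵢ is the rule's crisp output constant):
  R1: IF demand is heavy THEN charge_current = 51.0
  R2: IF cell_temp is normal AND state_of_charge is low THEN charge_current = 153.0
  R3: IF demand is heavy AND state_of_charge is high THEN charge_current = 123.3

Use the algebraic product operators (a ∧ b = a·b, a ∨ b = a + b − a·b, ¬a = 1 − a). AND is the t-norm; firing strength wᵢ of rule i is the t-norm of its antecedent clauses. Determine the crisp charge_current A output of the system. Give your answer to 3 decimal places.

96.955

R1 (z=51.0): heavy=0.22 → w = 0.2200
R2 (z=153.0): normal=0.15, low=0.72; AND[a·b] → w = 0.1080
R3 (z=123.3): heavy=0.22, high=0.70; AND[a·b] → w = 0.1540
Weighted average = (0.2200·51.0 + 0.1080·153.0 + 0.1540·123.3) / (0.2200 + 0.1080 + 0.1540)
  = 46.7322 / 0.4820 = 96.955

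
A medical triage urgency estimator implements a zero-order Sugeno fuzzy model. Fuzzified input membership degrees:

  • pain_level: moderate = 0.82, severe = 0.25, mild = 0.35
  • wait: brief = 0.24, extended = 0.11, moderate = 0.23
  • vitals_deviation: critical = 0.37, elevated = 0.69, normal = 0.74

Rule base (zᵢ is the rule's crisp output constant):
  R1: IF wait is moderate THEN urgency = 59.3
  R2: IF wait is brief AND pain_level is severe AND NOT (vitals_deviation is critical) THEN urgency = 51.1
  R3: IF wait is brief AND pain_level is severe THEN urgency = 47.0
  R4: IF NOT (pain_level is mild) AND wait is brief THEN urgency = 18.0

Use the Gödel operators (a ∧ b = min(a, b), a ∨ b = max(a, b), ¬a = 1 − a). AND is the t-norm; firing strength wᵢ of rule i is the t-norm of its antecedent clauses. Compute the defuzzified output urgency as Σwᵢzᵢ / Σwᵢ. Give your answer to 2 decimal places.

R1 (z=59.3): moderate=0.23 → w = 0.23
R2 (z=51.1): brief=0.24, severe=0.25, ¬critical=1−0.37=0.63; AND[min(a, b)] → w = 0.24
R3 (z=47.0): brief=0.24, severe=0.25; AND[min(a, b)] → w = 0.24
R4 (z=18.0): ¬mild=1−0.35=0.65, brief=0.24; AND[min(a, b)] → w = 0.24
Weighted average = (0.23·59.3 + 0.24·51.1 + 0.24·47.0 + 0.24·18.0) / (0.23 + 0.24 + 0.24 + 0.24)
  = 41.5030 / 0.9500 = 43.69

43.69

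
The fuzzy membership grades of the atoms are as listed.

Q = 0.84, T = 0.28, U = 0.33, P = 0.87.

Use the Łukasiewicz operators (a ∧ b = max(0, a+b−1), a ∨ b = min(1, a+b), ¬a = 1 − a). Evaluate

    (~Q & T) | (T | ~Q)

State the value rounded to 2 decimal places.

~Q = 1 − 0.84 = 0.16
~Q & T = max(0, a+b−1) on (0.16, 0.28) = 0.00
~Q = 1 − 0.84 = 0.16
T | ~Q = min(1, a+b) on (0.28, 0.16) = 0.44
(~Q & T) | (T | ~Q) = min(1, a+b) on (0.00, 0.44) = 0.44

0.44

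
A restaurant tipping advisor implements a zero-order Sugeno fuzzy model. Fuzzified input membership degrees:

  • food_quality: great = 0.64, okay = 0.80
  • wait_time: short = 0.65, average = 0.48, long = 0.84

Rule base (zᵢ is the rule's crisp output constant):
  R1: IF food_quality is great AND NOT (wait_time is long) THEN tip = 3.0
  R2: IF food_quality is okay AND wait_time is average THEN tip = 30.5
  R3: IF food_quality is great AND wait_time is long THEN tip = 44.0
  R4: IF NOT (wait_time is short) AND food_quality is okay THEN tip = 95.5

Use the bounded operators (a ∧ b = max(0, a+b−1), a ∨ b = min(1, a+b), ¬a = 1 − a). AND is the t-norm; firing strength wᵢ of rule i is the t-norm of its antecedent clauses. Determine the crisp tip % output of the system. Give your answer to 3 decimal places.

48.335

R1 (z=3.0): great=0.64, ¬long=1−0.84=0.16; AND[max(0, a+b−1)] → w = 0.00
R2 (z=30.5): okay=0.80, average=0.48; AND[max(0, a+b−1)] → w = 0.28
R3 (z=44.0): great=0.64, long=0.84; AND[max(0, a+b−1)] → w = 0.48
R4 (z=95.5): ¬short=1−0.65=0.35, okay=0.80; AND[max(0, a+b−1)] → w = 0.15
Weighted average = (0.00·3.0 + 0.28·30.5 + 0.48·44.0 + 0.15·95.5) / (0.00 + 0.28 + 0.48 + 0.15)
  = 43.9850 / 0.9100 = 48.335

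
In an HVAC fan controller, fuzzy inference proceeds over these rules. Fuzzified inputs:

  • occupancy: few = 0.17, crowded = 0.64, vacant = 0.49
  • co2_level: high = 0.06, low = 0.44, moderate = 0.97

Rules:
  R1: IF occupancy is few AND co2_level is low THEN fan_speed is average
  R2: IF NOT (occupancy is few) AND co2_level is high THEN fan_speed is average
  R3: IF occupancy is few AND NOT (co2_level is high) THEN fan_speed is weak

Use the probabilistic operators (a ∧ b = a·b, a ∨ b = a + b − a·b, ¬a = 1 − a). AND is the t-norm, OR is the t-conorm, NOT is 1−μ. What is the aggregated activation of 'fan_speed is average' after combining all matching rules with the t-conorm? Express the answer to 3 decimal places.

0.121

R1: few=0.17, low=0.44; AND[a·b] → w = 0.0748
R2: ¬few=1−0.17=0.83, high=0.06; AND[a·b] → w = 0.0498
R3: few=0.17, ¬high=1−0.06=0.94; AND[a·b] → w = 0.1598
Rules with consequent 'average': {R1, R2} → strengths 0.0748, 0.0498
Aggregate via t-conorm [a + b − a·b]: 0.1209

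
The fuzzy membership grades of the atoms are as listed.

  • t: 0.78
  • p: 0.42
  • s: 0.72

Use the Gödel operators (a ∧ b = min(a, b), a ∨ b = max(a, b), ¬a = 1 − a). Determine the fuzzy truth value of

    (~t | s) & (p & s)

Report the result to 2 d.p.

0.42

~t = 1 − 0.78 = 0.22
~t | s = max(a, b) on (0.22, 0.72) = 0.72
p & s = min(a, b) on (0.42, 0.72) = 0.42
(~t | s) & (p & s) = min(a, b) on (0.72, 0.42) = 0.42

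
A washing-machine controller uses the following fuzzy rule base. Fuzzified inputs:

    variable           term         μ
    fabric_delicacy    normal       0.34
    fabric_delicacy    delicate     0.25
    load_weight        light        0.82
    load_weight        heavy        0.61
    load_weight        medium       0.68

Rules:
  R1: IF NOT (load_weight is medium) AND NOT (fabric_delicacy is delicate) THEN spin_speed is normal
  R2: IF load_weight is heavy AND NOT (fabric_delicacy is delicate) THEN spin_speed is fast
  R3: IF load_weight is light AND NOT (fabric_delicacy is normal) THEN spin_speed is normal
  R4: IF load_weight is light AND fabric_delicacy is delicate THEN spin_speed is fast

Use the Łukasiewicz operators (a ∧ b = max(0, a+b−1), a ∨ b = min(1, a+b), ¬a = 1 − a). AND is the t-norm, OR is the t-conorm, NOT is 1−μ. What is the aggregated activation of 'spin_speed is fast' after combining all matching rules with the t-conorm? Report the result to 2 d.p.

R1: ¬medium=1−0.68=0.32, ¬delicate=1−0.25=0.75; AND[max(0, a+b−1)] → w = 0.07
R2: heavy=0.61, ¬delicate=1−0.25=0.75; AND[max(0, a+b−1)] → w = 0.36
R3: light=0.82, ¬normal=1−0.34=0.66; AND[max(0, a+b−1)] → w = 0.48
R4: light=0.82, delicate=0.25; AND[max(0, a+b−1)] → w = 0.07
Rules with consequent 'fast': {R2, R4} → strengths 0.36, 0.07
Aggregate via t-conorm [min(1, a+b)]: 0.43

0.43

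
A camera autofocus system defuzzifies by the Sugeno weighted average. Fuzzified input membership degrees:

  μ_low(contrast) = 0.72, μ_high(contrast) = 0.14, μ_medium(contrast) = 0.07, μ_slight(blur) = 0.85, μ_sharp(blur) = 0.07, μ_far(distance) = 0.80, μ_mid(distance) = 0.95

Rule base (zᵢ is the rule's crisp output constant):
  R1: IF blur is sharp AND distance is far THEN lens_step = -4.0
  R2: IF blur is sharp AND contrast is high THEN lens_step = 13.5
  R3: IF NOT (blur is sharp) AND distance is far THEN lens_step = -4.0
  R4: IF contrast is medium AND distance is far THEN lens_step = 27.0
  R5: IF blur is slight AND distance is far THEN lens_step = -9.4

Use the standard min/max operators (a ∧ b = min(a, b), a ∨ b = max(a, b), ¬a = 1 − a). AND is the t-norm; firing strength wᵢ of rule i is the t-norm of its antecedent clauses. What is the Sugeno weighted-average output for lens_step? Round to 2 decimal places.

-4.51

R1 (z=-4.0): sharp=0.07, far=0.80; AND[min(a, b)] → w = 0.07
R2 (z=13.5): sharp=0.07, high=0.14; AND[min(a, b)] → w = 0.07
R3 (z=-4.0): ¬sharp=1−0.07=0.93, far=0.80; AND[min(a, b)] → w = 0.80
R4 (z=27.0): medium=0.07, far=0.80; AND[min(a, b)] → w = 0.07
R5 (z=-9.4): slight=0.85, far=0.80; AND[min(a, b)] → w = 0.80
Weighted average = (0.07·-4.0 + 0.07·13.5 + 0.80·-4.0 + 0.07·27.0 + 0.80·-9.4) / (0.07 + 0.07 + 0.80 + 0.07 + 0.80)
  = -8.1650 / 1.8100 = -4.51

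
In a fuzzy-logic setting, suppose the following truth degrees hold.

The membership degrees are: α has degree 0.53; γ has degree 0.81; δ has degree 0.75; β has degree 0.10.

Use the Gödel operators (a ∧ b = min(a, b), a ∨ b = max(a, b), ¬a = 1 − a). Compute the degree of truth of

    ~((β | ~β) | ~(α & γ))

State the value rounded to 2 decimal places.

0.10

~β = 1 − 0.10 = 0.90
β | ~β = max(a, b) on (0.10, 0.90) = 0.90
α & γ = min(a, b) on (0.53, 0.81) = 0.53
~(α & γ) = 1 − 0.53 = 0.47
(β | ~β) | ~(α & γ) = max(a, b) on (0.90, 0.47) = 0.90
~((β | ~β) | ~(α & γ)) = 1 − 0.90 = 0.10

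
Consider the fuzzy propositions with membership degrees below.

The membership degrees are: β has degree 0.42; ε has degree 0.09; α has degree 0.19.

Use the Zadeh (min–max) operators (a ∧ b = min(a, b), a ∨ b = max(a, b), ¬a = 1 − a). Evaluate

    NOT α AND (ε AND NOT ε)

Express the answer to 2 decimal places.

0.09

NOT α = 1 − 0.19 = 0.81
NOT ε = 1 − 0.09 = 0.91
ε AND NOT ε = min(a, b) on (0.09, 0.91) = 0.09
NOT α AND (ε AND NOT ε) = min(a, b) on (0.81, 0.09) = 0.09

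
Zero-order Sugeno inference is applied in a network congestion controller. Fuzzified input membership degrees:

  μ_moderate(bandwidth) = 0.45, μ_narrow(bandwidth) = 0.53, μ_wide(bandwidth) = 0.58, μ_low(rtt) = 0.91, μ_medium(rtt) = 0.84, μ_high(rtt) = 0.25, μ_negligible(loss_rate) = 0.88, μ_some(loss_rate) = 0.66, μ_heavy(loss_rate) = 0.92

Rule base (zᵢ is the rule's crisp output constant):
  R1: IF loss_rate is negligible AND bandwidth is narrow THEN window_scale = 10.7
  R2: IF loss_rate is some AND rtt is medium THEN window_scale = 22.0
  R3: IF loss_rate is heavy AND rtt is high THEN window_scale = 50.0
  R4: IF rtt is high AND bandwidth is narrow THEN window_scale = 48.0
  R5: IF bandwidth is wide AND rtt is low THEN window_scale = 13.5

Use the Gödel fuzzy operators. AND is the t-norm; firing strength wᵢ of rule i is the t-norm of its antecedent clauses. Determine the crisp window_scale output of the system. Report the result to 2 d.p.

23.14

R1 (z=10.7): negligible=0.88, narrow=0.53; AND[min(a, b)] → w = 0.53
R2 (z=22.0): some=0.66, medium=0.84; AND[min(a, b)] → w = 0.66
R3 (z=50.0): heavy=0.92, high=0.25; AND[min(a, b)] → w = 0.25
R4 (z=48.0): high=0.25, narrow=0.53; AND[min(a, b)] → w = 0.25
R5 (z=13.5): wide=0.58, low=0.91; AND[min(a, b)] → w = 0.58
Weighted average = (0.53·10.7 + 0.66·22.0 + 0.25·50.0 + 0.25·48.0 + 0.58·13.5) / (0.53 + 0.66 + 0.25 + 0.25 + 0.58)
  = 52.5210 / 2.2700 = 23.14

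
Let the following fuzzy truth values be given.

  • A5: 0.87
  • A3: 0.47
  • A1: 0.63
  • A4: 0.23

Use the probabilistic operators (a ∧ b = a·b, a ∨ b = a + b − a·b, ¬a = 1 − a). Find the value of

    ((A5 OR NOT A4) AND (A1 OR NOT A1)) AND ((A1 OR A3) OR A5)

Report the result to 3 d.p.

0.725

NOT A4 = 1 − 0.2300 = 0.7700
A5 OR NOT A4 = a + b − a·b on (0.8700, 0.7700) = 0.9701
NOT A1 = 1 − 0.6300 = 0.3700
A1 OR NOT A1 = a + b − a·b on (0.6300, 0.3700) = 0.7669
(A5 OR NOT A4) AND (A1 OR NOT A1) = a·b on (0.9701, 0.7669) = 0.7440
A1 OR A3 = a + b − a·b on (0.6300, 0.4700) = 0.8039
(A1 OR A3) OR A5 = a + b − a·b on (0.8039, 0.8700) = 0.9745
((A5 OR NOT A4) AND (A1 OR NOT A1)) AND ((A1 OR A3) OR A5) = a·b on (0.7440, 0.9745) = 0.7250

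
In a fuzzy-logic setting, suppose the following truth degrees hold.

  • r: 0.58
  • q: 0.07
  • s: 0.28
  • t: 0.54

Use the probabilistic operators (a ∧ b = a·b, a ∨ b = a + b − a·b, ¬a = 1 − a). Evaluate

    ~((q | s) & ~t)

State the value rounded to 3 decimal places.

q | s = a + b − a·b on (0.0700, 0.2800) = 0.3304
~t = 1 − 0.5400 = 0.4600
(q | s) & ~t = a·b on (0.3304, 0.4600) = 0.1520
~((q | s) & ~t) = 1 − 0.1520 = 0.8480

0.848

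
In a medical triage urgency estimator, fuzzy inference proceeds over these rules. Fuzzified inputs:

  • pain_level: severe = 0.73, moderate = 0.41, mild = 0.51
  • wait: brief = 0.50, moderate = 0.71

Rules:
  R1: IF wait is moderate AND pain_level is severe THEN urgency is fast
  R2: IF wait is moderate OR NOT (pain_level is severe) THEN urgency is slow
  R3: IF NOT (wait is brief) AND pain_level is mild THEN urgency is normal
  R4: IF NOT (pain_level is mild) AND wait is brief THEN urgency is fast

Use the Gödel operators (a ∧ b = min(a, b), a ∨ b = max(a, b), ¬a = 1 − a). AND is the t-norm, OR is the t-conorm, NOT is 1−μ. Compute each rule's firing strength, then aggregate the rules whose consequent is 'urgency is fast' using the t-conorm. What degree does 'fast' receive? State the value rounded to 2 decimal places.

0.71

R1: moderate=0.71, severe=0.73; AND[min(a, b)] → w = 0.71
R2: moderate=0.71, ¬severe=1−0.73=0.27; OR[max(a, b)] → w = 0.71
R3: ¬brief=1−0.50=0.50, mild=0.51; AND[min(a, b)] → w = 0.50
R4: ¬mild=1−0.51=0.49, brief=0.50; AND[min(a, b)] → w = 0.49
Rules with consequent 'fast': {R1, R4} → strengths 0.71, 0.49
Aggregate via t-conorm [max(a, b)]: 0.71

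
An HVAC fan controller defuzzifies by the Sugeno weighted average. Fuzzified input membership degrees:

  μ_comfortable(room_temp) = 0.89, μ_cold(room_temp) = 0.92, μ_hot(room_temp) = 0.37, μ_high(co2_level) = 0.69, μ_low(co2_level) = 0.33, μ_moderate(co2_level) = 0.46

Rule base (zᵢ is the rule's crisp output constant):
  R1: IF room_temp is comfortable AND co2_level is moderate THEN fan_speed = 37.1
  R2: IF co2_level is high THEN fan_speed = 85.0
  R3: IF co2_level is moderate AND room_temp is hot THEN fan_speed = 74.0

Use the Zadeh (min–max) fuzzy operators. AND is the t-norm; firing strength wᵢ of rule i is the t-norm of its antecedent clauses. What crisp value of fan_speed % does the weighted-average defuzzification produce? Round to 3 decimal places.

67.826

R1 (z=37.1): comfortable=0.89, moderate=0.46; AND[min(a, b)] → w = 0.46
R2 (z=85.0): high=0.69 → w = 0.69
R3 (z=74.0): moderate=0.46, hot=0.37; AND[min(a, b)] → w = 0.37
Weighted average = (0.46·37.1 + 0.69·85.0 + 0.37·74.0) / (0.46 + 0.69 + 0.37)
  = 103.0960 / 1.5200 = 67.826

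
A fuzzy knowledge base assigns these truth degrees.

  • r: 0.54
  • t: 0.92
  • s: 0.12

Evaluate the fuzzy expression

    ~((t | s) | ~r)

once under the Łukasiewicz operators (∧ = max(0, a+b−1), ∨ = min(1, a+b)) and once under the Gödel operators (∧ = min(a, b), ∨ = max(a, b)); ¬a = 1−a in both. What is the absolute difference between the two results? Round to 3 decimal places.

Under Łukasiewicz:
  t | s = min(1, a+b) on (0.92, 0.12) = 1.00
  ~r = 1 − 0.54 = 0.46
  (t | s) | ~r = min(1, a+b) on (1.00, 0.46) = 1.00
  ~((t | s) | ~r) = 1 − 1.00 = 0.00
  → value = 0.0000
Under Gödel:
  t | s = max(a, b) on (0.92, 0.12) = 0.92
  ~r = 1 − 0.54 = 0.46
  (t | s) | ~r = max(a, b) on (0.92, 0.46) = 0.92
  ~((t | s) | ~r) = 1 − 0.92 = 0.08
  → value = 0.0800
|0.0000 − 0.0800| = 0.080

0.080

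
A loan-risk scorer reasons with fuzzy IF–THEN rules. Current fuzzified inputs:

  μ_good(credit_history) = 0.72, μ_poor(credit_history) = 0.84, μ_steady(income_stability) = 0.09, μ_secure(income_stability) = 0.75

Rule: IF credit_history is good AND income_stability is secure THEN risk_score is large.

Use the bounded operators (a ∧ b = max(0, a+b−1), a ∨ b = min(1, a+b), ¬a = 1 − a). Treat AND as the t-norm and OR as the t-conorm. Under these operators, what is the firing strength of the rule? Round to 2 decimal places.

firing strength: good=0.72, secure=0.75; AND[max(0, a+b−1)] → w = 0.47

0.47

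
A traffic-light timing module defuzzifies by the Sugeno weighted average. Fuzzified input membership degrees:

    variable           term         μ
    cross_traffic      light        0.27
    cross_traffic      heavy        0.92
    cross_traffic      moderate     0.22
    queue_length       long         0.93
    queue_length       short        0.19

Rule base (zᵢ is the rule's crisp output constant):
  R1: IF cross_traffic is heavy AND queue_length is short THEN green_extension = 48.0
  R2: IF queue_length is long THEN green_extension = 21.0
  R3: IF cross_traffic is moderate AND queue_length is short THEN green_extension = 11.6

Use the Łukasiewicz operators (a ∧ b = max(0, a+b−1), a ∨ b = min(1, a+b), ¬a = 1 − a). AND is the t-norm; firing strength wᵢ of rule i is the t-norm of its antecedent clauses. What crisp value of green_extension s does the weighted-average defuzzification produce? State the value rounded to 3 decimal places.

23.856

R1 (z=48.0): heavy=0.92, short=0.19; AND[max(0, a+b−1)] → w = 0.11
R2 (z=21.0): long=0.93 → w = 0.93
R3 (z=11.6): moderate=0.22, short=0.19; AND[max(0, a+b−1)] → w = 0.00
Weighted average = (0.11·48.0 + 0.93·21.0 + 0.00·11.6) / (0.11 + 0.93 + 0.00)
  = 24.8100 / 1.0400 = 23.856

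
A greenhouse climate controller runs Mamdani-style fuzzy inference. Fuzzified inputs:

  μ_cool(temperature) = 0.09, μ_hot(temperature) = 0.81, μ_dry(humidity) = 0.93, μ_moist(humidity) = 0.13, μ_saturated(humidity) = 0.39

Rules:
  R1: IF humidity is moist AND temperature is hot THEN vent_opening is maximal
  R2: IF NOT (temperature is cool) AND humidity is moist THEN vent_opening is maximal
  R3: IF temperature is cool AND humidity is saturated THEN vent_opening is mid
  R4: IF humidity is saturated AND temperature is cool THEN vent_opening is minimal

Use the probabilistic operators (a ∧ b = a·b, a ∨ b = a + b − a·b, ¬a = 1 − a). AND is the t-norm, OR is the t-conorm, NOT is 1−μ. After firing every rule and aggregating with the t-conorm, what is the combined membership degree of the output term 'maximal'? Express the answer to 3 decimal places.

0.211

R1: moist=0.13, hot=0.81; AND[a·b] → w = 0.1053
R2: ¬cool=1−0.09=0.91, moist=0.13; AND[a·b] → w = 0.1183
R3: cool=0.09, saturated=0.39; AND[a·b] → w = 0.0351
R4: saturated=0.39, cool=0.09; AND[a·b] → w = 0.0351
Rules with consequent 'maximal': {R1, R2} → strengths 0.1053, 0.1183
Aggregate via t-conorm [a + b − a·b]: 0.2111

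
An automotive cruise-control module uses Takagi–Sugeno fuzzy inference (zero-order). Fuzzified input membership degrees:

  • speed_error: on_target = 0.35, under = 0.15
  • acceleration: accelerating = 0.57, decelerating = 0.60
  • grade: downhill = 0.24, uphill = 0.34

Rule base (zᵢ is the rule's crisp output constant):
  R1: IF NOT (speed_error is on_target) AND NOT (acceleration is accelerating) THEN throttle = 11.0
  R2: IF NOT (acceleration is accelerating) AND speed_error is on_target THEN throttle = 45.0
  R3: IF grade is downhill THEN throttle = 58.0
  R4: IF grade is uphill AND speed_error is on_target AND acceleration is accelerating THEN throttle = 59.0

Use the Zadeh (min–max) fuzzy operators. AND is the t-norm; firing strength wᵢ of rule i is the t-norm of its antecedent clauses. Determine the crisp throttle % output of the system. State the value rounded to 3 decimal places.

40.044

R1 (z=11.0): ¬on_target=1−0.35=0.65, ¬accelerating=1−0.57=0.43; AND[min(a, b)] → w = 0.43
R2 (z=45.0): ¬accelerating=1−0.57=0.43, on_target=0.35; AND[min(a, b)] → w = 0.35
R3 (z=58.0): downhill=0.24 → w = 0.24
R4 (z=59.0): uphill=0.34, on_target=0.35, accelerating=0.57; AND[min(a, b)] → w = 0.34
Weighted average = (0.43·11.0 + 0.35·45.0 + 0.24·58.0 + 0.34·59.0) / (0.43 + 0.35 + 0.24 + 0.34)
  = 54.4600 / 1.3600 = 40.044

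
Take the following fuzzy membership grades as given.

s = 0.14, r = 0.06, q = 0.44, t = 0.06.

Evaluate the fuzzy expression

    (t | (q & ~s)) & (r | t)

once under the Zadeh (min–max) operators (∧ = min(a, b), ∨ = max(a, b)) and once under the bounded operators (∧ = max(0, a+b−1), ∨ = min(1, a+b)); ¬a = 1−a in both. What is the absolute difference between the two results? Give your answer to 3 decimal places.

Under Zadeh (min–max):
  ~s = 1 − 0.14 = 0.86
  q & ~s = min(a, b) on (0.44, 0.86) = 0.44
  t | (q & ~s) = max(a, b) on (0.06, 0.44) = 0.44
  r | t = max(a, b) on (0.06, 0.06) = 0.06
  (t | (q & ~s)) & (r | t) = min(a, b) on (0.44, 0.06) = 0.06
  → value = 0.0600
Under bounded:
  ~s = 1 − 0.14 = 0.86
  q & ~s = max(0, a+b−1) on (0.44, 0.86) = 0.30
  t | (q & ~s) = min(1, a+b) on (0.06, 0.30) = 0.36
  r | t = min(1, a+b) on (0.06, 0.06) = 0.12
  (t | (q & ~s)) & (r | t) = max(0, a+b−1) on (0.36, 0.12) = 0.00
  → value = 0.0000
|0.0600 − 0.0000| = 0.060

0.060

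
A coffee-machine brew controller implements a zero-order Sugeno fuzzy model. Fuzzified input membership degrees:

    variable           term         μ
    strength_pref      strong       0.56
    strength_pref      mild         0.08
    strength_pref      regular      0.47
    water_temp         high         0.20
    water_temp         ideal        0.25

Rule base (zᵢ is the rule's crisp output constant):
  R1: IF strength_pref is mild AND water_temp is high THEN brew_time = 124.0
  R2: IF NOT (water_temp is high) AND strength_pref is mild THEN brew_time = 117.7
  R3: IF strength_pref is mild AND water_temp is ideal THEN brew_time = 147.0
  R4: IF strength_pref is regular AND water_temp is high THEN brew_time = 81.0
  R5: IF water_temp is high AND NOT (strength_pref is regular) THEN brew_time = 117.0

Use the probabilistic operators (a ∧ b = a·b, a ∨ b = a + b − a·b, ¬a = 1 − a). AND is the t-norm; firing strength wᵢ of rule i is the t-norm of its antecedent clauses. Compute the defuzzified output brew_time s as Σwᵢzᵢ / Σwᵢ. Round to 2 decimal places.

108.24

R1 (z=124.0): mild=0.08, high=0.20; AND[a·b] → w = 0.0160
R2 (z=117.7): ¬high=1−0.20=0.80, mild=0.08; AND[a·b] → w = 0.0640
R3 (z=147.0): mild=0.08, ideal=0.25; AND[a·b] → w = 0.0200
R4 (z=81.0): regular=0.47, high=0.20; AND[a·b] → w = 0.0940
R5 (z=117.0): high=0.20, ¬regular=1−0.47=0.53; AND[a·b] → w = 0.1060
Weighted average = (0.0160·124.0 + 0.0640·117.7 + 0.0200·147.0 + 0.0940·81.0 + 0.1060·117.0) / (0.0160 + 0.0640 + 0.0200 + 0.0940 + 0.1060)
  = 32.4728 / 0.3000 = 108.24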